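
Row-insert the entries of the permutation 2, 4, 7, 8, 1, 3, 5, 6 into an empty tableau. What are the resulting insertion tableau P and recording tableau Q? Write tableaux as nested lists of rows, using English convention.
P = [[1, 3, 5, 6], [2, 4, 7, 8]], Q = [[1, 2, 3, 4], [5, 6, 7, 8]]

Insert each entry of the permutation into P by Schensted row insertion, recording in Q the position of each new cell.

Insert 2: appended to row 1. P = [[2]].
Insert 4: appended to row 1. P = [[2, 4]].
Insert 7: appended to row 1. P = [[2, 4, 7]].
Insert 8: appended to row 1. P = [[2, 4, 7, 8]].
Insert 1: 1 bumps 2 from row 1; 2 starts row 2. P = [[1, 4, 7, 8], [2]].
Insert 3: 3 bumps 4 from row 1; 4 appends to row 2. P = [[1, 3, 7, 8], [2, 4]].
Insert 5: 5 bumps 7 from row 1; 7 appends to row 2. P = [[1, 3, 5, 8], [2, 4, 7]].
Insert 6: 6 bumps 8 from row 1; 8 appends to row 2. P = [[1, 3, 5, 6], [2, 4, 7, 8]].

So P = [[1, 3, 5, 6], [2, 4, 7, 8]], Q = [[1, 2, 3, 4], [5, 6, 7, 8]].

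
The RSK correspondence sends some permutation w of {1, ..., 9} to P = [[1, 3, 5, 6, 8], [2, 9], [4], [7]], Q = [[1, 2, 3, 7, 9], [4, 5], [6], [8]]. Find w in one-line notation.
Reverse the RSK construction: for i from n down to 1, find the cell of Q containing i, remove the entry at that cell from P, and reverse-bump it up through P; the value ejected from row 1 is w(i).

Step i=9: Q has 9 at row 1, column 5; remove that cell from P, ejecting 8. So w(9) = 8. P is now [[1, 3, 5, 6], [2, 9], [4], [7]].
Step i=8: Q has 8 at row 4, column 1; remove 7 from row 4 of P and reverse-bump: 7 enters row 3 and ejects 4; 4 enters row 2 and ejects 2; 2 enters row 1 and ejects 1. So w(8) = 1. P is now [[2, 3, 5, 6], [4, 9], [7]].
Step i=7: Q has 7 at row 1, column 4; remove that cell from P, ejecting 6. So w(7) = 6. P is now [[2, 3, 5], [4, 9], [7]].
Step i=6: Q has 6 at row 3, column 1; remove 7 from row 3 of P and reverse-bump: 7 enters row 2 and ejects 4; 4 enters row 1 and ejects 3. So w(6) = 3. P is now [[2, 4, 5], [7, 9]].
Step i=5: Q has 5 at row 2, column 2; remove 9 from row 2 of P and reverse-bump: 9 enters row 1 and ejects 5. So w(5) = 5. P is now [[2, 4, 9], [7]].
Step i=4: Q has 4 at row 2, column 1; remove 7 from row 2 of P and reverse-bump: 7 enters row 1 and ejects 4. So w(4) = 4. P is now [[2, 7, 9]].
Step i=3: Q has 3 at row 1, column 3; remove that cell from P, ejecting 9. So w(3) = 9. P is now [[2, 7]].
Step i=2: Q has 2 at row 1, column 2; remove that cell from P, ejecting 7. So w(2) = 7. P is now [[2]].
Step i=1: Q has 1 at row 1, column 1; remove that cell from P, ejecting 2. So w(1) = 2. P is now [].

So w = 2 7 9 4 5 3 6 1 8.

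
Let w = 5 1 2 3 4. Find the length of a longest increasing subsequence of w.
4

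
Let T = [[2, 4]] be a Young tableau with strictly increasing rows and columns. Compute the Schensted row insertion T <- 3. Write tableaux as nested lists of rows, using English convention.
In row 1, 3 replaces 4 (the leftmost entry greater than 3); 4 is bumped to row 2. 4 starts a new row 2. The new tableau is [[2, 3], [4]].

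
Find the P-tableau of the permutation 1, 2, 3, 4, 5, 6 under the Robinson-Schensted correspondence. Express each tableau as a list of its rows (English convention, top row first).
P = [[1, 2, 3, 4, 5, 6]]

Insert 1: appended to row 1. P = [[1]].
Insert 2: appended to row 1. P = [[1, 2]].
Insert 3: appended to row 1. P = [[1, 2, 3]].
Insert 4: appended to row 1. P = [[1, 2, 3, 4]].
Insert 5: appended to row 1. P = [[1, 2, 3, 4, 5]].
Insert 6: appended to row 1. P = [[1, 2, 3, 4, 5, 6]].

So P = [[1, 2, 3, 4, 5, 6]].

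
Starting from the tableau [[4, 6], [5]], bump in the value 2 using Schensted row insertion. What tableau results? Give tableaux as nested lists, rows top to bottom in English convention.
In row 1, 2 replaces 4 (the leftmost entry greater than 2); 4 is bumped to row 2. In row 2, 4 replaces 5 (the leftmost entry greater than 4); 5 is bumped to row 3. 5 starts a new row 3. The new tableau is [[2, 6], [4], [5]].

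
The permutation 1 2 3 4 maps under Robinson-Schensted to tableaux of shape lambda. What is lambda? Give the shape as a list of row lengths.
[4]

Row-insert each entry into an empty tableau.

After inserting 1: P = [[1]].
After inserting 2: P = [[1, 2]].
After inserting 3: P = [[1, 2, 3]].
After inserting 4: P = [[1, 2, 3, 4]].

The final insertion tableau P = [[1, 2, 3, 4]] has shape [4].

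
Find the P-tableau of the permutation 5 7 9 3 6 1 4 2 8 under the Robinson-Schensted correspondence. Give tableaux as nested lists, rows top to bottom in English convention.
P = [[1, 2, 8], [3, 4, 9], [5, 6], [7]]

Insert 5: appended to row 1. P = [[5]].
Insert 7: appended to row 1. P = [[5, 7]].
Insert 9: appended to row 1. P = [[5, 7, 9]].
Insert 3: 3 bumps 5 from row 1; 5 starts row 2. P = [[3, 7, 9], [5]].
Insert 6: 6 bumps 7 from row 1; 7 appends to row 2. P = [[3, 6, 9], [5, 7]].
Insert 1: 1 bumps 3 from row 1; 3 bumps 5 from row 2; 5 starts row 3. P = [[1, 6, 9], [3, 7], [5]].
Insert 4: 4 bumps 6 from row 1; 6 bumps 7 from row 2; 7 appends to row 3. P = [[1, 4, 9], [3, 6], [5, 7]].
Insert 2: 2 bumps 4 from row 1; 4 bumps 6 from row 2; 6 bumps 7 from row 3; 7 starts row 4. P = [[1, 2, 9], [3, 4], [5, 6], [7]].
Insert 8: 8 bumps 9 from row 1; 9 appends to row 2. P = [[1, 2, 8], [3, 4, 9], [5, 6], [7]].

So P = [[1, 2, 8], [3, 4, 9], [5, 6], [7]].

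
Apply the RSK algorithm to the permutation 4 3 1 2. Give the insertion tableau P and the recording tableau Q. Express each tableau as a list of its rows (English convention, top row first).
Insert each entry of the permutation into P by Schensted row insertion, recording in Q the position of each new cell.

Insert 4: appended to row 1. P = [[4]], Q = [[1]].
Insert 3: 3 bumps 4 from row 1; 4 starts row 2. P = [[3], [4]], Q = [[1], [2]].
Insert 1: 1 bumps 3 from row 1; 3 bumps 4 from row 2; 4 starts row 3. P = [[1], [3], [4]], Q = [[1], [2], [3]].
Insert 2: appended to row 1. P = [[1, 2], [3], [4]], Q = [[1, 4], [2], [3]].

So P = [[1, 2], [3], [4]], Q = [[1, 4], [2], [3]].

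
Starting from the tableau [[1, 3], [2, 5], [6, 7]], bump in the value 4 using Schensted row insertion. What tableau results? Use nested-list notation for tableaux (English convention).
4 is larger than every entry of row 1, so it is appended to row 1. The new tableau is [[1, 3, 4], [2, 5], [6, 7]].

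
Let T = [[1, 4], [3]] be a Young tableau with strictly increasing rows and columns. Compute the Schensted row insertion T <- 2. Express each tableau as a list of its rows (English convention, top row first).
In row 1, 2 replaces 4 (the leftmost entry greater than 2); 4 is bumped to row 2. 4 is appended to row 2. The new tableau is [[1, 2], [3, 4]].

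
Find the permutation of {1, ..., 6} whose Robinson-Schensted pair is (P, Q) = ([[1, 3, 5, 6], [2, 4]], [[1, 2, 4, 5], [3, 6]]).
Reverse the RSK construction: for i from n down to 1, find the cell of Q containing i, remove the entry at that cell from P, and reverse-bump it up through P; the value ejected from row 1 is w(i).

Step i=6: Q has 6 at row 2, column 2; remove 4 from row 2 of P and reverse-bump: 4 enters row 1 and ejects 3. So w(6) = 3. P is now [[1, 4, 5, 6], [2]].
Step i=5: Q has 5 at row 1, column 4; remove that cell from P, ejecting 6. So w(5) = 6. P is now [[1, 4, 5], [2]].
Step i=4: Q has 4 at row 1, column 3; remove that cell from P, ejecting 5. So w(4) = 5. P is now [[1, 4], [2]].
Step i=3: Q has 3 at row 2, column 1; remove 2 from row 2 of P and reverse-bump: 2 enters row 1 and ejects 1. So w(3) = 1. P is now [[2, 4]].
Step i=2: Q has 2 at row 1, column 2; remove that cell from P, ejecting 4. So w(2) = 4. P is now [[2]].
Step i=1: Q has 1 at row 1, column 1; remove that cell from P, ejecting 2. So w(1) = 2. P is now [].

So w = 2 4 1 5 6 3.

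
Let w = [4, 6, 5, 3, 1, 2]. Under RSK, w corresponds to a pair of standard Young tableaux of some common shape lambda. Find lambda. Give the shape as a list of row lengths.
[2, 2, 1, 1]

RSK row insertion gives P = [[1, 2], [3, 5], [4], [6]], which has shape [2, 2, 1, 1].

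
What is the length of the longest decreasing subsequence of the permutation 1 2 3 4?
1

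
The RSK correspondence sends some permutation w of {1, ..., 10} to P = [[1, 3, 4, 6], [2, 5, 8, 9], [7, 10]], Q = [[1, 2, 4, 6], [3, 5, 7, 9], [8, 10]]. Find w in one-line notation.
Reverse RSK: for i = n, n-1, ..., 1, locate i in Q, remove the corresponding corner cell from P, and reverse-bump its entry up through P; the value ejected from row 1 is w(i).

So w = 2 7 1 8 3 10 5 4 9 6.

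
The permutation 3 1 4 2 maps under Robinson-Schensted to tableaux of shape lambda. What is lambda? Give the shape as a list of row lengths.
[2, 2]

Row-insert each entry into an empty tableau.

After inserting 3: P = [[3]].
After inserting 1: P = [[1], [3]].
After inserting 4: P = [[1, 4], [3]].
After inserting 2: P = [[1, 2], [3, 4]].

The final insertion tableau P = [[1, 2], [3, 4]] has shape [2, 2].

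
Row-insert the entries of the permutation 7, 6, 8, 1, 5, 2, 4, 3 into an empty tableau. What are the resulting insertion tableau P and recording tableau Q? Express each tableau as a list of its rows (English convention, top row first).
Insert each entry of the permutation into P by Schensted row insertion, recording in Q the position of each new cell.

Insert 7: appended to row 1. P = [[7]].
Insert 6: 6 bumps 7 from row 1; 7 starts row 2. P = [[6], [7]].
Insert 8: appended to row 1. P = [[6, 8], [7]].
Insert 1: 1 bumps 6 from row 1; 6 bumps 7 from row 2; 7 starts row 3. P = [[1, 8], [6], [7]].
Insert 5: 5 bumps 8 from row 1; 8 appends to row 2. P = [[1, 5], [6, 8], [7]].
Insert 2: 2 bumps 5 from row 1; 5 bumps 6 from row 2; 6 bumps 7 from row 3; 7 starts row 4. P = [[1, 2], [5, 8], [6], [7]].
Insert 4: appended to row 1. P = [[1, 2, 4], [5, 8], [6], [7]].
Insert 3: 3 bumps 4 from row 1; 4 bumps 5 from row 2; 5 bumps 6 from row 3; 6 bumps 7 from row 4; 7 starts row 5. P = [[1, 2, 3], [4, 8], [5], [6], [7]].

So P = [[1, 2, 3], [4, 8], [5], [6], [7]], Q = [[1, 3, 7], [2, 5], [4], [6], [8]].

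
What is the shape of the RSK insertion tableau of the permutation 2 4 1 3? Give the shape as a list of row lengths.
Row-insert each entry into an empty tableau.

After inserting 2: P = [[2]].
After inserting 4: P = [[2, 4]].
After inserting 1: P = [[1, 4], [2]].
After inserting 3: P = [[1, 3], [2, 4]].

The final insertion tableau P = [[1, 3], [2, 4]] has shape [2, 2].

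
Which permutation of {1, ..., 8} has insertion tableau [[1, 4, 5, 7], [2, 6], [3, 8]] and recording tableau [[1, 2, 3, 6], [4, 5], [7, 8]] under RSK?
Reverse the RSK construction: for i from n down to 1, find the cell of Q containing i, remove the entry at that cell from P, and reverse-bump it up through P; the value ejected from row 1 is w(i).

Step i=8: Q has 8 at row 3, column 2; remove 8 from row 3 of P and reverse-bump: 8 enters row 2 and ejects 6; 6 enters row 1 and ejects 5. So w(8) = 5. P is now [[1, 4, 6, 7], [2, 8], [3]].
Step i=7: Q has 7 at row 3, column 1; remove 3 from row 3 of P and reverse-bump: 3 enters row 2 and ejects 2; 2 enters row 1 and ejects 1. So w(7) = 1. P is now [[2, 4, 6, 7], [3, 8]].
Step i=6: Q has 6 at row 1, column 4; remove that cell from P, ejecting 7. So w(6) = 7. P is now [[2, 4, 6], [3, 8]].
Step i=5: Q has 5 at row 2, column 2; remove 8 from row 2 of P and reverse-bump: 8 enters row 1 and ejects 6. So w(5) = 6. P is now [[2, 4, 8], [3]].
Step i=4: Q has 4 at row 2, column 1; remove 3 from row 2 of P and reverse-bump: 3 enters row 1 and ejects 2. So w(4) = 2. P is now [[3, 4, 8]].
Step i=3: Q has 3 at row 1, column 3; remove that cell from P, ejecting 8. So w(3) = 8. P is now [[3, 4]].
Step i=2: Q has 2 at row 1, column 2; remove that cell from P, ejecting 4. So w(2) = 4. P is now [[3]].
Step i=1: Q has 1 at row 1, column 1; remove that cell from P, ejecting 3. So w(1) = 3. P is now [].

So w = 3 4 8 2 6 7 1 5.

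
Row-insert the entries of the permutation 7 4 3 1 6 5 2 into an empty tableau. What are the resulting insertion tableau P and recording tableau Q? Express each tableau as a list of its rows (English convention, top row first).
Insert each entry of the permutation into P by Schensted row insertion, recording in Q the position of each new cell.

Insert 7: appended to row 1. P = [[7]].
Insert 4: 4 bumps 7 from row 1; 7 starts row 2. P = [[4], [7]].
Insert 3: 3 bumps 4 from row 1; 4 bumps 7 from row 2; 7 starts row 3. P = [[3], [4], [7]].
Insert 1: 1 bumps 3 from row 1; 3 bumps 4 from row 2; 4 bumps 7 from row 3; 7 starts row 4. P = [[1], [3], [4], [7]].
Insert 6: appended to row 1. P = [[1, 6], [3], [4], [7]].
Insert 5: 5 bumps 6 from row 1; 6 appends to row 2. P = [[1, 5], [3, 6], [4], [7]].
Insert 2: 2 bumps 5 from row 1; 5 bumps 6 from row 2; 6 appends to row 3. P = [[1, 2], [3, 5], [4, 6], [7]].

So P = [[1, 2], [3, 5], [4, 6], [7]], Q = [[1, 5], [2, 6], [3, 7], [4]].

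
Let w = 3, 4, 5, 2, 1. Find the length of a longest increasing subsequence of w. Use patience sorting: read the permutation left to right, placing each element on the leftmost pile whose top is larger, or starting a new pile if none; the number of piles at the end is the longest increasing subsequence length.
3: new pile. tops = [3]
4: new pile. tops = [3, 4]
5: new pile. tops = [3, 4, 5]
2: onto pile 1 (replacing 3). tops = [2, 4, 5]
1: onto pile 1 (replacing 2). tops = [1, 4, 5]

3 piles, so the longest increasing subsequence has length 3.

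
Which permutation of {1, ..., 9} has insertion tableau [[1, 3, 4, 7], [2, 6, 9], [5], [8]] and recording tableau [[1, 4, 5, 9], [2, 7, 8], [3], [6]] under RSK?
Reverse the RSK construction: for i from n down to 1, find the cell of Q containing i, remove the entry at that cell from P, and reverse-bump it up through P; the value ejected from row 1 is w(i).

Step i=9: Q has 9 at row 1, column 4; remove that cell from P, ejecting 7. So w(9) = 7. P is now [[1, 3, 4], [2, 6, 9], [5], [8]].
Step i=8: Q has 8 at row 2, column 3; remove 9 from row 2 of P and reverse-bump: 9 enters row 1 and ejects 4. So w(8) = 4. P is now [[1, 3, 9], [2, 6], [5], [8]].
Step i=7: Q has 7 at row 2, column 2; remove 6 from row 2 of P and reverse-bump: 6 enters row 1 and ejects 3. So w(7) = 3. P is now [[1, 6, 9], [2], [5], [8]].
Step i=6: Q has 6 at row 4, column 1; remove 8 from row 4 of P and reverse-bump: 8 enters row 3 and ejects 5; 5 enters row 2 and ejects 2; 2 enters row 1 and ejects 1. So w(6) = 1. P is now [[2, 6, 9], [5], [8]].
Step i=5: Q has 5 at row 1, column 3; remove that cell from P, ejecting 9. So w(5) = 9. P is now [[2, 6], [5], [8]].
Step i=4: Q has 4 at row 1, column 2; remove that cell from P, ejecting 6. So w(4) = 6. P is now [[2], [5], [8]].
Step i=3: Q has 3 at row 3, column 1; remove 8 from row 3 of P and reverse-bump: 8 enters row 2 and ejects 5; 5 enters row 1 and ejects 2. So w(3) = 2. P is now [[5], [8]].
Step i=2: Q has 2 at row 2, column 1; remove 8 from row 2 of P and reverse-bump: 8 enters row 1 and ejects 5. So w(2) = 5. P is now [[8]].
Step i=1: Q has 1 at row 1, column 1; remove that cell from P, ejecting 8. So w(1) = 8. P is now [].

So w = 8 5 2 6 9 1 3 4 7.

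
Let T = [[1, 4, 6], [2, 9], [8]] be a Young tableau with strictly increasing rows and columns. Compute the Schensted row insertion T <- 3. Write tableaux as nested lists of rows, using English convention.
In row 1, 3 replaces 4 (the leftmost entry greater than 3); 4 is bumped to row 2. In row 2, 4 replaces 9 (the leftmost entry greater than 4); 9 is bumped to row 3. 9 is appended to row 3. The new tableau is [[1, 3, 6], [2, 4], [8, 9]].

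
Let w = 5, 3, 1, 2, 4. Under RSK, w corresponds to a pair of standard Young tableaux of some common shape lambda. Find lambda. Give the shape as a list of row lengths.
Row-insert each entry into an empty tableau.

After inserting 5: P = [[5]].
After inserting 3: P = [[3], [5]].
After inserting 1: P = [[1], [3], [5]].
After inserting 2: P = [[1, 2], [3], [5]].
After inserting 4: P = [[1, 2, 4], [3], [5]].

The final insertion tableau P = [[1, 2, 4], [3], [5]] has shape [3, 1, 1].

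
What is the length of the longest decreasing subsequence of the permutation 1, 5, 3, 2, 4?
3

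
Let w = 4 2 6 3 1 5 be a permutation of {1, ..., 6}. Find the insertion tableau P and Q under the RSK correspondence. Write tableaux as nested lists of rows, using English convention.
Insert each entry of the permutation into P by Schensted row insertion, recording in Q the position of each new cell.

Insert 4: appended to row 1. P = [[4]], Q = [[1]].
Insert 2: 2 bumps 4 from row 1; 4 starts row 2. P = [[2], [4]], Q = [[1], [2]].
Insert 6: appended to row 1. P = [[2, 6], [4]], Q = [[1, 3], [2]].
Insert 3: 3 bumps 6 from row 1; 6 appends to row 2. P = [[2, 3], [4, 6]], Q = [[1, 3], [2, 4]].
Insert 1: 1 bumps 2 from row 1; 2 bumps 4 from row 2; 4 starts row 3. P = [[1, 3], [2, 6], [4]], Q = [[1, 3], [2, 4], [5]].
Insert 5: appended to row 1. P = [[1, 3, 5], [2, 6], [4]], Q = [[1, 3, 6], [2, 4], [5]].

So P = [[1, 3, 5], [2, 6], [4]], Q = [[1, 3, 6], [2, 4], [5]].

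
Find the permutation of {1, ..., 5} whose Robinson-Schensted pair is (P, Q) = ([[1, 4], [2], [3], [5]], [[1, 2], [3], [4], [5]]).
Reverse RSK: for i = n, n-1, ..., 1, locate i in Q, remove the corresponding corner cell from P, and reverse-bump its entry up through P; the value ejected from row 1 is w(i).

So w = 3 5 4 2 1.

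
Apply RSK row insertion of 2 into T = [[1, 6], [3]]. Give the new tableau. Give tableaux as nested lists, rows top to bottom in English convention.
[[1, 2], [3, 6]]

In row 1, 2 replaces 6 (the leftmost entry greater than 2); 6 is bumped to row 2. 6 is appended to row 2. The new tableau is [[1, 2], [3, 6]].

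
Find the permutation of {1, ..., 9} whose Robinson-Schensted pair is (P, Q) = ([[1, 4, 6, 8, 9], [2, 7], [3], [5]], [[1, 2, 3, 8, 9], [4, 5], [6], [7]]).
3 5 7 4 6 2 1 8 9

Reverse the RSK construction: for i from n down to 1, find the cell of Q containing i, remove the entry at that cell from P, and reverse-bump it up through P; the value ejected from row 1 is w(i).

Step i=9: Q has 9 at row 1, column 5; remove that cell from P, ejecting 9. So w(9) = 9. P is now [[1, 4, 6, 8], [2, 7], [3], [5]].
Step i=8: Q has 8 at row 1, column 4; remove that cell from P, ejecting 8. So w(8) = 8. P is now [[1, 4, 6], [2, 7], [3], [5]].
Step i=7: Q has 7 at row 4, column 1; remove 5 from row 4 of P and reverse-bump: 5 enters row 3 and ejects 3; 3 enters row 2 and ejects 2; 2 enters row 1 and ejects 1. So w(7) = 1. P is now [[2, 4, 6], [3, 7], [5]].
Step i=6: Q has 6 at row 3, column 1; remove 5 from row 3 of P and reverse-bump: 5 enters row 2 and ejects 3; 3 enters row 1 and ejects 2. So w(6) = 2. P is now [[3, 4, 6], [5, 7]].
Step i=5: Q has 5 at row 2, column 2; remove 7 from row 2 of P and reverse-bump: 7 enters row 1 and ejects 6. So w(5) = 6. P is now [[3, 4, 7], [5]].
Step i=4: Q has 4 at row 2, column 1; remove 5 from row 2 of P and reverse-bump: 5 enters row 1 and ejects 4. So w(4) = 4. P is now [[3, 5, 7]].
Step i=3: Q has 3 at row 1, column 3; remove that cell from P, ejecting 7. So w(3) = 7. P is now [[3, 5]].
Step i=2: Q has 2 at row 1, column 2; remove that cell from P, ejecting 5. So w(2) = 5. P is now [[3]].
Step i=1: Q has 1 at row 1, column 1; remove that cell from P, ejecting 3. So w(1) = 3. P is now [].

So w = 3 5 7 4 6 2 1 8 9.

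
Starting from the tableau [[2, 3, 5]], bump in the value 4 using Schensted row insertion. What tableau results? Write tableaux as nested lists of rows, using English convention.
In row 1, 4 replaces 5 (the leftmost entry greater than 4); 5 is bumped to row 2. 5 starts a new row 2. The new tableau is [[2, 3, 4], [5]].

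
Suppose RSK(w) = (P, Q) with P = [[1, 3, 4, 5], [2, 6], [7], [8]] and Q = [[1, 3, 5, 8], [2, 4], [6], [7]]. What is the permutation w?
2 1 8 3 7 6 4 5

Reverse the RSK construction: for i from n down to 1, find the cell of Q containing i, remove the entry at that cell from P, and reverse-bump it up through P; the value ejected from row 1 is w(i).

Step i=8: Q has 8 at row 1, column 4; remove that cell from P, ejecting 5. So w(8) = 5. P is now [[1, 3, 4], [2, 6], [7], [8]].
Step i=7: Q has 7 at row 4, column 1; remove 8 from row 4 of P and reverse-bump: 8 enters row 3 and ejects 7; 7 enters row 2 and ejects 6; 6 enters row 1 and ejects 4. So w(7) = 4. P is now [[1, 3, 6], [2, 7], [8]].
Step i=6: Q has 6 at row 3, column 1; remove 8 from row 3 of P and reverse-bump: 8 enters row 2 and ejects 7; 7 enters row 1 and ejects 6. So w(6) = 6. P is now [[1, 3, 7], [2, 8]].
Step i=5: Q has 5 at row 1, column 3; remove that cell from P, ejecting 7. So w(5) = 7. P is now [[1, 3], [2, 8]].
Step i=4: Q has 4 at row 2, column 2; remove 8 from row 2 of P and reverse-bump: 8 enters row 1 and ejects 3. So w(4) = 3. P is now [[1, 8], [2]].
Step i=3: Q has 3 at row 1, column 2; remove that cell from P, ejecting 8. So w(3) = 8. P is now [[1], [2]].
Step i=2: Q has 2 at row 2, column 1; remove 2 from row 2 of P and reverse-bump: 2 enters row 1 and ejects 1. So w(2) = 1. P is now [[2]].
Step i=1: Q has 1 at row 1, column 1; remove that cell from P, ejecting 2. So w(1) = 2. P is now [].

So w = 2 1 8 3 7 6 4 5.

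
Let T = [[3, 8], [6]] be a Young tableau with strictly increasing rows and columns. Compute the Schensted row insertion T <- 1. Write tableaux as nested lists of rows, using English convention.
[[1, 8], [3], [6]]

In row 1, 1 replaces 3 (the leftmost entry greater than 1); 3 is bumped to row 2. In row 2, 3 replaces 6 (the leftmost entry greater than 3); 6 is bumped to row 3. 6 starts a new row 3. The new tableau is [[1, 8], [3], [6]].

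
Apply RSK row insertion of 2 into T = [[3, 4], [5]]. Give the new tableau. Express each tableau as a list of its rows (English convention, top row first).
[[2, 4], [3], [5]]

In row 1, 2 replaces 3 (the leftmost entry greater than 2); 3 is bumped to row 2. In row 2, 3 replaces 5 (the leftmost entry greater than 3); 5 is bumped to row 3. 5 starts a new row 3. The new tableau is [[2, 4], [3], [5]].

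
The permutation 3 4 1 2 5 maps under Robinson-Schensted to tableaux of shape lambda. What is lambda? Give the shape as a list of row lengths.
[3, 2]

Row-insert each entry into an empty tableau.

After inserting 3: P = [[3]].
After inserting 4: P = [[3, 4]].
After inserting 1: P = [[1, 4], [3]].
After inserting 2: P = [[1, 2], [3, 4]].
After inserting 5: P = [[1, 2, 5], [3, 4]].

The final insertion tableau P = [[1, 2, 5], [3, 4]] has shape [3, 2].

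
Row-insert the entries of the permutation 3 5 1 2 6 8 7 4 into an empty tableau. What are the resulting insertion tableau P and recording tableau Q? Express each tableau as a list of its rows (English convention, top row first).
Insert each entry of the permutation into P by Schensted row insertion, recording in Q the position of each new cell.

Insert 3: appended to row 1. P = [[3]], Q = [[1]].
Insert 5: appended to row 1. P = [[3, 5]], Q = [[1, 2]].
Insert 1: 1 bumps 3 from row 1; 3 starts row 2. P = [[1, 5], [3]], Q = [[1, 2], [3]].
Insert 2: 2 bumps 5 from row 1; 5 appends to row 2. P = [[1, 2], [3, 5]], Q = [[1, 2], [3, 4]].
Insert 6: appended to row 1. P = [[1, 2, 6], [3, 5]], Q = [[1, 2, 5], [3, 4]].
Insert 8: appended to row 1. P = [[1, 2, 6, 8], [3, 5]], Q = [[1, 2, 5, 6], [3, 4]].
Insert 7: 7 bumps 8 from row 1; 8 appends to row 2. P = [[1, 2, 6, 7], [3, 5, 8]], Q = [[1, 2, 5, 6], [3, 4, 7]].
Insert 4: 4 bumps 6 from row 1; 6 bumps 8 from row 2; 8 starts row 3. P = [[1, 2, 4, 7], [3, 5, 6], [8]], Q = [[1, 2, 5, 6], [3, 4, 7], [8]].

So P = [[1, 2, 4, 7], [3, 5, 6], [8]], Q = [[1, 2, 5, 6], [3, 4, 7], [8]].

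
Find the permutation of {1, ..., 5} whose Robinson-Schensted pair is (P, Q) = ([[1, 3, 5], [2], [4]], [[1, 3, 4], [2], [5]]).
Reverse the RSK construction: for i from n down to 1, find the cell of Q containing i, remove the entry at that cell from P, and reverse-bump it up through P; the value ejected from row 1 is w(i).

Step i=5: Q has 5 at row 3, column 1; remove 4 from row 3 of P and reverse-bump: 4 enters row 2 and ejects 2; 2 enters row 1 and ejects 1. So w(5) = 1. P is now [[2, 3, 5], [4]].
Step i=4: Q has 4 at row 1, column 3; remove that cell from P, ejecting 5. So w(4) = 5. P is now [[2, 3], [4]].
Step i=3: Q has 3 at row 1, column 2; remove that cell from P, ejecting 3. So w(3) = 3. P is now [[2], [4]].
Step i=2: Q has 2 at row 2, column 1; remove 4 from row 2 of P and reverse-bump: 4 enters row 1 and ejects 2. So w(2) = 2. P is now [[4]].
Step i=1: Q has 1 at row 1, column 1; remove that cell from P, ejecting 4. So w(1) = 4. P is now [].

So w = 4 2 3 5 1.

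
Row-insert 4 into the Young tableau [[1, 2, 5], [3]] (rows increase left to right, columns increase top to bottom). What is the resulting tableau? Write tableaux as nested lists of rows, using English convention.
In row 1, 4 replaces 5 (the leftmost entry greater than 4); 5 is bumped to row 2. 5 is appended to row 2. The new tableau is [[1, 2, 4], [3, 5]].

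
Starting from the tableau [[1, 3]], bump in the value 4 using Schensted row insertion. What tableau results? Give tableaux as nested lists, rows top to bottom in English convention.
[[1, 3, 4]]

4 is larger than every entry of row 1, so it is appended to row 1. The new tableau is [[1, 3, 4]].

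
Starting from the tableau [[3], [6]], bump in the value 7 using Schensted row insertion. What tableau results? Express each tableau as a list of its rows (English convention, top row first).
[[3, 7], [6]]

7 is larger than every entry of row 1, so it is appended to row 1. The new tableau is [[3, 7], [6]].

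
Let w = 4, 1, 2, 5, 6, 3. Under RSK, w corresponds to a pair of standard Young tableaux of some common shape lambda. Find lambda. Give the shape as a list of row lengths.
RSK row insertion gives P = [[1, 2, 3, 6], [4, 5]], which has shape [4, 2].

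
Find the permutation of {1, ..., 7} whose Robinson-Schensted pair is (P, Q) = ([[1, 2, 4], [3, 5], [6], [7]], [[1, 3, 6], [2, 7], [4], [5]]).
7 1 6 3 2 5 4

Reverse the RSK construction: for i from n down to 1, find the cell of Q containing i, remove the entry at that cell from P, and reverse-bump it up through P; the value ejected from row 1 is w(i).

Step i=7: Q has 7 at row 2, column 2; remove 5 from row 2 of P and reverse-bump: 5 enters row 1 and ejects 4. So w(7) = 4. P is now [[1, 2, 5], [3], [6], [7]].
Step i=6: Q has 6 at row 1, column 3; remove that cell from P, ejecting 5. So w(6) = 5. P is now [[1, 2], [3], [6], [7]].
Step i=5: Q has 5 at row 4, column 1; remove 7 from row 4 of P and reverse-bump: 7 enters row 3 and ejects 6; 6 enters row 2 and ejects 3; 3 enters row 1 and ejects 2. So w(5) = 2. P is now [[1, 3], [6], [7]].
Step i=4: Q has 4 at row 3, column 1; remove 7 from row 3 of P and reverse-bump: 7 enters row 2 and ejects 6; 6 enters row 1 and ejects 3. So w(4) = 3. P is now [[1, 6], [7]].
Step i=3: Q has 3 at row 1, column 2; remove that cell from P, ejecting 6. So w(3) = 6. P is now [[1], [7]].
Step i=2: Q has 2 at row 2, column 1; remove 7 from row 2 of P and reverse-bump: 7 enters row 1 and ejects 1. So w(2) = 1. P is now [[7]].
Step i=1: Q has 1 at row 1, column 1; remove that cell from P, ejecting 7. So w(1) = 7. P is now [].

So w = 7 1 6 3 2 5 4.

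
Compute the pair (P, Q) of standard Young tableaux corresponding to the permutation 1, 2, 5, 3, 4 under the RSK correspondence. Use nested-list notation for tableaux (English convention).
Insert each entry of the permutation into P by Schensted row insertion, recording in Q the position of each new cell.

Insert 1: appended to row 1. P = [[1]].
Insert 2: appended to row 1. P = [[1, 2]].
Insert 5: appended to row 1. P = [[1, 2, 5]].
Insert 3: 3 bumps 5 from row 1; 5 starts row 2. P = [[1, 2, 3], [5]].
Insert 4: appended to row 1. P = [[1, 2, 3, 4], [5]].

So P = [[1, 2, 3, 4], [5]], Q = [[1, 2, 3, 5], [4]].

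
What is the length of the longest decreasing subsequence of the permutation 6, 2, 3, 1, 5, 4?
3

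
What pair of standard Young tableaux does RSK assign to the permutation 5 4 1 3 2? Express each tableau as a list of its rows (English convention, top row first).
P = [[1, 2], [3], [4], [5]], Q = [[1, 4], [2], [3], [5]]

Insert each entry of the permutation into P by Schensted row insertion, recording in Q the position of each new cell.

Insert 5: appended to row 1. P = [[5]], Q = [[1]].
Insert 4: 4 bumps 5 from row 1; 5 starts row 2. P = [[4], [5]], Q = [[1], [2]].
Insert 1: 1 bumps 4 from row 1; 4 bumps 5 from row 2; 5 starts row 3. P = [[1], [4], [5]], Q = [[1], [2], [3]].
Insert 3: appended to row 1. P = [[1, 3], [4], [5]], Q = [[1, 4], [2], [3]].
Insert 2: 2 bumps 3 from row 1; 3 bumps 4 from row 2; 4 bumps 5 from row 3; 5 starts row 4. P = [[1, 2], [3], [4], [5]], Q = [[1, 4], [2], [3], [5]].

So P = [[1, 2], [3], [4], [5]], Q = [[1, 4], [2], [3], [5]].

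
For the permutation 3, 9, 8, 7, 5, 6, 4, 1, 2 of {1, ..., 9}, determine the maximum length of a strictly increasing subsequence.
3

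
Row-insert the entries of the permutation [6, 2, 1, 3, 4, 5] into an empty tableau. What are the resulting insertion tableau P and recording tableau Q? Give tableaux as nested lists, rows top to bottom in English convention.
P = [[1, 3, 4, 5], [2], [6]], Q = [[1, 4, 5, 6], [2], [3]]

Insert each entry of the permutation into P by Schensted row insertion, recording in Q the position of each new cell.

Insert 6: appended to row 1. P = [[6]], Q = [[1]].
Insert 2: 2 bumps 6 from row 1; 6 starts row 2. P = [[2], [6]], Q = [[1], [2]].
Insert 1: 1 bumps 2 from row 1; 2 bumps 6 from row 2; 6 starts row 3. P = [[1], [2], [6]], Q = [[1], [2], [3]].
Insert 3: appended to row 1. P = [[1, 3], [2], [6]], Q = [[1, 4], [2], [3]].
Insert 4: appended to row 1. P = [[1, 3, 4], [2], [6]], Q = [[1, 4, 5], [2], [3]].
Insert 5: appended to row 1. P = [[1, 3, 4, 5], [2], [6]], Q = [[1, 4, 5, 6], [2], [3]].

So P = [[1, 3, 4, 5], [2], [6]], Q = [[1, 4, 5, 6], [2], [3]].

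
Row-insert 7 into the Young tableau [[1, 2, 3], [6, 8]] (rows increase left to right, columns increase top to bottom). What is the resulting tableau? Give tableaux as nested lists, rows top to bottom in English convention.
[[1, 2, 3, 7], [6, 8]]

7 is larger than every entry of row 1, so it is appended to row 1. The new tableau is [[1, 2, 3, 7], [6, 8]].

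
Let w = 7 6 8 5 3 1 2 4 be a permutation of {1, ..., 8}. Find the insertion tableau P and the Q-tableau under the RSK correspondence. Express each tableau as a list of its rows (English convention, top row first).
Insert each entry of the permutation into P by Schensted row insertion, recording in Q the position of each new cell.

After inserting 7: P = [[7]].
After inserting 6: P = [[6], [7]].
After inserting 8: P = [[6, 8], [7]].
After inserting 5: P = [[5, 8], [6], [7]].
After inserting 3: P = [[3, 8], [5], [6], [7]].
After inserting 1: P = [[1, 8], [3], [5], [6], [7]].
After inserting 2: P = [[1, 2], [3, 8], [5], [6], [7]].
After inserting 4: P = [[1, 2, 4], [3, 8], [5], [6], [7]].

So P = [[1, 2, 4], [3, 8], [5], [6], [7]], Q = [[1, 3, 8], [2, 7], [4], [5], [6]].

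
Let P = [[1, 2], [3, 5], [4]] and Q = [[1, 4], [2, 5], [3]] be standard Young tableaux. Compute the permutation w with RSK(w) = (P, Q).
Reverse RSK: for i = n, n-1, ..., 1, locate i in Q, remove the corresponding corner cell from P, and reverse-bump its entry up through P; the value ejected from row 1 is w(i).

So w = 4 3 1 5 2.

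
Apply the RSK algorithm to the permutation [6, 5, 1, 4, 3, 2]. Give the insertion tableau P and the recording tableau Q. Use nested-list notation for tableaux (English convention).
Insert each entry of the permutation into P by Schensted row insertion, recording in Q the position of each new cell.

Insert 6: appended to row 1. P = [[6]].
Insert 5: 5 bumps 6 from row 1; 6 starts row 2. P = [[5], [6]].
Insert 1: 1 bumps 5 from row 1; 5 bumps 6 from row 2; 6 starts row 3. P = [[1], [5], [6]].
Insert 4: appended to row 1. P = [[1, 4], [5], [6]].
Insert 3: 3 bumps 4 from row 1; 4 bumps 5 from row 2; 5 bumps 6 from row 3; 6 starts row 4. P = [[1, 3], [4], [5], [6]].
Insert 2: 2 bumps 3 from row 1; 3 bumps 4 from row 2; 4 bumps 5 from row 3; 5 bumps 6 from row 4; 6 starts row 5. P = [[1, 2], [3], [4], [5], [6]].

So P = [[1, 2], [3], [4], [5], [6]], Q = [[1, 4], [2], [3], [5], [6]].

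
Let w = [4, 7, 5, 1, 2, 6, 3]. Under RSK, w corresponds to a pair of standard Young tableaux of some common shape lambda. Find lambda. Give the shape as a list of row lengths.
[3, 3, 1]

Row-insert each entry into an empty tableau.

After inserting 4: P = [[4]].
After inserting 7: P = [[4, 7]].
After inserting 5: P = [[4, 5], [7]].
After inserting 1: P = [[1, 5], [4], [7]].
After inserting 2: P = [[1, 2], [4, 5], [7]].
After inserting 6: P = [[1, 2, 6], [4, 5], [7]].
After inserting 3: P = [[1, 2, 3], [4, 5, 6], [7]].

The final insertion tableau P = [[1, 2, 3], [4, 5, 6], [7]] has shape [3, 3, 1].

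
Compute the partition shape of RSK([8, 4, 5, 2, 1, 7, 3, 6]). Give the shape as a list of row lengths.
[3, 3, 1, 1]

Row-insert each entry into an empty tableau.

After inserting 8: P = [[8]].
After inserting 4: P = [[4], [8]].
After inserting 5: P = [[4, 5], [8]].
After inserting 2: P = [[2, 5], [4], [8]].
After inserting 1: P = [[1, 5], [2], [4], [8]].
After inserting 7: P = [[1, 5, 7], [2], [4], [8]].
After inserting 3: P = [[1, 3, 7], [2, 5], [4], [8]].
After inserting 6: P = [[1, 3, 6], [2, 5, 7], [4], [8]].

The final insertion tableau P = [[1, 3, 6], [2, 5, 7], [4], [8]] has shape [3, 3, 1, 1].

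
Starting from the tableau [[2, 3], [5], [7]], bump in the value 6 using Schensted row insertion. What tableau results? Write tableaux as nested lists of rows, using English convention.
6 is larger than every entry of row 1, so it is appended to row 1. The new tableau is [[2, 3, 6], [5], [7]].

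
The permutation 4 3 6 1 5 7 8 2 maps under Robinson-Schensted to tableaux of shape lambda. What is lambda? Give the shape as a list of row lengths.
[4, 2, 2]

RSK row insertion gives P = [[1, 2, 7, 8], [3, 5], [4, 6]], which has shape [4, 2, 2].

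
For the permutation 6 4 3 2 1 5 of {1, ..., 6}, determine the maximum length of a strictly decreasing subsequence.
5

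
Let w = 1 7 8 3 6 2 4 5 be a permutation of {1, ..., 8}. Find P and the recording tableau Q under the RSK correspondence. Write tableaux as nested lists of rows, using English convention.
Insert each entry of the permutation into P by Schensted row insertion, recording in Q the position of each new cell.

Insert 1: appended to row 1. P = [[1]].
Insert 7: appended to row 1. P = [[1, 7]].
Insert 8: appended to row 1. P = [[1, 7, 8]].
Insert 3: 3 bumps 7 from row 1; 7 starts row 2. P = [[1, 3, 8], [7]].
Insert 6: 6 bumps 8 from row 1; 8 appends to row 2. P = [[1, 3, 6], [7, 8]].
Insert 2: 2 bumps 3 from row 1; 3 bumps 7 from row 2; 7 starts row 3. P = [[1, 2, 6], [3, 8], [7]].
Insert 4: 4 bumps 6 from row 1; 6 bumps 8 from row 2; 8 appends to row 3. P = [[1, 2, 4], [3, 6], [7, 8]].
Insert 5: appended to row 1. P = [[1, 2, 4, 5], [3, 6], [7, 8]].

So P = [[1, 2, 4, 5], [3, 6], [7, 8]], Q = [[1, 2, 3, 8], [4, 5], [6, 7]].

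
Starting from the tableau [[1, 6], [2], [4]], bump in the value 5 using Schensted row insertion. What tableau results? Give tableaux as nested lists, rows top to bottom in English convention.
In row 1, 5 replaces 6 (the leftmost entry greater than 5); 6 is bumped to row 2. 6 is appended to row 2. The new tableau is [[1, 5], [2, 6], [4]].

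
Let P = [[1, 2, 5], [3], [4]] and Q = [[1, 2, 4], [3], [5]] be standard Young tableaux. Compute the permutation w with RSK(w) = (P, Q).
Reverse the RSK construction: for i from n down to 1, find the cell of Q containing i, remove the entry at that cell from P, and reverse-bump it up through P; the value ejected from row 1 is w(i).

Step i=5: Q has 5 at row 3, column 1; remove 4 from row 3 of P and reverse-bump: 4 enters row 2 and ejects 3; 3 enters row 1 and ejects 2. So w(5) = 2. P is now [[1, 3, 5], [4]].
Step i=4: Q has 4 at row 1, column 3; remove that cell from P, ejecting 5. So w(4) = 5. P is now [[1, 3], [4]].
Step i=3: Q has 3 at row 2, column 1; remove 4 from row 2 of P and reverse-bump: 4 enters row 1 and ejects 3. So w(3) = 3. P is now [[1, 4]].
Step i=2: Q has 2 at row 1, column 2; remove that cell from P, ejecting 4. So w(2) = 4. P is now [[1]].
Step i=1: Q has 1 at row 1, column 1; remove that cell from P, ejecting 1. So w(1) = 1. P is now [].

So w = 1 4 3 5 2.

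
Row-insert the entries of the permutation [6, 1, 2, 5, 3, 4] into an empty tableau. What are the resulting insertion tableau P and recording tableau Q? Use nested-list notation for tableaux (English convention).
P = [[1, 2, 3, 4], [5], [6]], Q = [[1, 3, 4, 6], [2], [5]]

Insert each entry of the permutation into P by Schensted row insertion, recording in Q the position of each new cell.

Insert 6: appended to row 1. P = [[6]], Q = [[1]].
Insert 1: 1 bumps 6 from row 1; 6 starts row 2. P = [[1], [6]], Q = [[1], [2]].
Insert 2: appended to row 1. P = [[1, 2], [6]], Q = [[1, 3], [2]].
Insert 5: appended to row 1. P = [[1, 2, 5], [6]], Q = [[1, 3, 4], [2]].
Insert 3: 3 bumps 5 from row 1; 5 bumps 6 from row 2; 6 starts row 3. P = [[1, 2, 3], [5], [6]], Q = [[1, 3, 4], [2], [5]].
Insert 4: appended to row 1. P = [[1, 2, 3, 4], [5], [6]], Q = [[1, 3, 4, 6], [2], [5]].

So P = [[1, 2, 3, 4], [5], [6]], Q = [[1, 3, 4, 6], [2], [5]].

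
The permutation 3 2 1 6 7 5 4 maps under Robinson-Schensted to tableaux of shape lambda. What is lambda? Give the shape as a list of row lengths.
Row-insert each entry into an empty tableau.

After inserting 3: P = [[3]].
After inserting 2: P = [[2], [3]].
After inserting 1: P = [[1], [2], [3]].
After inserting 6: P = [[1, 6], [2], [3]].
After inserting 7: P = [[1, 6, 7], [2], [3]].
After inserting 5: P = [[1, 5, 7], [2, 6], [3]].
After inserting 4: P = [[1, 4, 7], [2, 5], [3, 6]].

The final insertion tableau P = [[1, 4, 7], [2, 5], [3, 6]] has shape [3, 2, 2].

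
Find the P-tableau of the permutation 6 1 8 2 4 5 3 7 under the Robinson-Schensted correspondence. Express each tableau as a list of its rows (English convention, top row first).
P = [[1, 2, 3, 5, 7], [4, 8], [6]]

Insert 6: appended to row 1. P = [[6]].
Insert 1: 1 bumps 6 from row 1; 6 starts row 2. P = [[1], [6]].
Insert 8: appended to row 1. P = [[1, 8], [6]].
Insert 2: 2 bumps 8 from row 1; 8 appends to row 2. P = [[1, 2], [6, 8]].
Insert 4: appended to row 1. P = [[1, 2, 4], [6, 8]].
Insert 5: appended to row 1. P = [[1, 2, 4, 5], [6, 8]].
Insert 3: 3 bumps 4 from row 1; 4 bumps 6 from row 2; 6 starts row 3. P = [[1, 2, 3, 5], [4, 8], [6]].
Insert 7: appended to row 1. P = [[1, 2, 3, 5, 7], [4, 8], [6]].

So P = [[1, 2, 3, 5, 7], [4, 8], [6]].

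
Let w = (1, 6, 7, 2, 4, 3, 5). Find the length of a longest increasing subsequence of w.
4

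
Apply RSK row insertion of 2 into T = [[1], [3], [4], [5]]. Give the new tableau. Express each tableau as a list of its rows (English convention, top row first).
[[1, 2], [3], [4], [5]]

2 is larger than every entry of row 1, so it is appended to row 1. The new tableau is [[1, 2], [3], [4], [5]].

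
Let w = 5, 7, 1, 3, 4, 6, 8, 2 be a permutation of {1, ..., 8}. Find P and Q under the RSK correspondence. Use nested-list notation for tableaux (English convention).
Insert each entry of the permutation into P by Schensted row insertion, recording in Q the position of each new cell.

After inserting 5: P = [[5]].
After inserting 7: P = [[5, 7]].
After inserting 1: P = [[1, 7], [5]].
After inserting 3: P = [[1, 3], [5, 7]].
After inserting 4: P = [[1, 3, 4], [5, 7]].
After inserting 6: P = [[1, 3, 4, 6], [5, 7]].
After inserting 8: P = [[1, 3, 4, 6, 8], [5, 7]].
After inserting 2: P = [[1, 2, 4, 6, 8], [3, 7], [5]].

So P = [[1, 2, 4, 6, 8], [3, 7], [5]], Q = [[1, 2, 5, 6, 7], [3, 4], [8]].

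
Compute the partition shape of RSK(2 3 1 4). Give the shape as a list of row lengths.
Row-insert each entry into an empty tableau.

After inserting 2: P = [[2]].
After inserting 3: P = [[2, 3]].
After inserting 1: P = [[1, 3], [2]].
After inserting 4: P = [[1, 3, 4], [2]].

The final insertion tableau P = [[1, 3, 4], [2]] has shape [3, 1].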